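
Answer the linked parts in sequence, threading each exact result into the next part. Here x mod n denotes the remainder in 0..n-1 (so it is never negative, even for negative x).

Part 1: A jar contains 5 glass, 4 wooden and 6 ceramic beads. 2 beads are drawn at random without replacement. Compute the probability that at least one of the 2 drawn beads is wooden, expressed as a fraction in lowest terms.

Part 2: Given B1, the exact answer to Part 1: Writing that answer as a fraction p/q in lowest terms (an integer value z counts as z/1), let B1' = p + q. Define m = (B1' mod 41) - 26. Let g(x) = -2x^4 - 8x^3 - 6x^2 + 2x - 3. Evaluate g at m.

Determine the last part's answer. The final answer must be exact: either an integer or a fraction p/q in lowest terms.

-2393

Part 1: total draws C(15,2) = 105; complement C(11,2) = 55; favorable 105 - 55 = 50; P = 10/21; answer 10/21
Part 2: B1 = 10/21; threaded value p + q = 31; m = 5; -2*(5)^4 - 8*(5)^3 - 6*(5)^2 + 2*(5)^1 - 3 = (-1250) + (-1000) + (-150) + (10) + (-3) = -2393; answer -2393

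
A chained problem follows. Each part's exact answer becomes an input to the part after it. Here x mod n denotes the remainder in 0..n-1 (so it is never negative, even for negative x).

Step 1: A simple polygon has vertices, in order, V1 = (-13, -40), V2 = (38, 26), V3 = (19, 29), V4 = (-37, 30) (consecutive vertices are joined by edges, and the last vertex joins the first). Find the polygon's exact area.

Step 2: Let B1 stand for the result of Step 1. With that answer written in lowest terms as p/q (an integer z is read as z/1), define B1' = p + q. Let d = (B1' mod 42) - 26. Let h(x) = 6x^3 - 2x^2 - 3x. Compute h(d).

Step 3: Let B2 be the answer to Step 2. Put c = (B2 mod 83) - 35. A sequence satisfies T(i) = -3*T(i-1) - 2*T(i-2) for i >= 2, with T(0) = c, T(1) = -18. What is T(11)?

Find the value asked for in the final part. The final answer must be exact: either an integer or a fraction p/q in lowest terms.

-10248

Step 1: cross terms: (-13*26 - 38*-40)=1182, (38*29 - 19*26)=608, (19*30 - -37*29)=1643, (-37*-40 - -13*30)=1870; twice the area = |5303| = 5303; area = 5303/2; answer 5303/2
Step 2: B1 = 5303/2; threaded value p + q = 5305; d = -13; 6*(-13)^3 - 2*(-13)^2 - 3*(-13)^1 = (-13182) + (-338) + (39) = -13481; answer -13481
Step 3: B2 = -13481; c = 13; T(2) = -3*(-18) - 2*(13) = 28; iterating: T(2)=28, T(3)=-48, T(4)=88, T(5)=-168, T(6)=328, T(7)=-648, T(8)=1288, T(9)=-2568, T(10)=5128, T(11)=-10248; answer -10248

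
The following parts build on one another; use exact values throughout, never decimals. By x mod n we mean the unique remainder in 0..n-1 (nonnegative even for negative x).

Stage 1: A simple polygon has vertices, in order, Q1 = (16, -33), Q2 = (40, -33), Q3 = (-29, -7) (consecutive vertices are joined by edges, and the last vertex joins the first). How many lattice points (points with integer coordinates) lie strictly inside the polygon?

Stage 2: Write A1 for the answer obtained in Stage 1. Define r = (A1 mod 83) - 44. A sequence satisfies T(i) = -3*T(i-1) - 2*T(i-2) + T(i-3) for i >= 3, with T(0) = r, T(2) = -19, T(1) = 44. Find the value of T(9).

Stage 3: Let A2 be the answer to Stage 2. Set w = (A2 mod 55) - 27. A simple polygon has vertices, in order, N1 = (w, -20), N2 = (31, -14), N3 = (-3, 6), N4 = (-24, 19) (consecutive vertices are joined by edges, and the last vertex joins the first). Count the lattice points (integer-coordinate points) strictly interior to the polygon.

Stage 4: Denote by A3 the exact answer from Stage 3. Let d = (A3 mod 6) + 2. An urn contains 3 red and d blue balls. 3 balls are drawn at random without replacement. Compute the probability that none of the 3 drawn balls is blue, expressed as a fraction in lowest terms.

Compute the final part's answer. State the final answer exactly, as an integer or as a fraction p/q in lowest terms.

1/56

Stage 1: cross terms: (16*-33 - 40*-33)=792, (40*-7 - -29*-33)=-1237, (-29*-33 - 16*-7)=1069; twice the area = |624| = 624; area = 312; boundary points = 24 + 1 + 1 = 26; strictly interior points = area - boundary/2 + 1 = 300; answer 300
Stage 2: A1 = 300; r = 7; T(3) = -3*(-19) - 2*(44) + 1*(7) = -24; iterating: T(3)=-24, T(4)=154, T(5)=-433, T(6)=967, T(7)=-1881, T(8)=3276, T(9)=-5099; answer -5099
Stage 3: A2 = -5099; w = -11; cross terms: (-11*-14 - 31*-20)=774, (31*6 - -3*-14)=144, (-3*19 - -24*6)=87, (-24*-20 - -11*19)=689; twice the area = |1694| = 1694; area = 847; boundary points = 6 + 2 + 1 + 13 = 22; strictly interior points = area - boundary/2 + 1 = 837; answer 837
Stage 4: A3 = 837; d = 5; total draws C(8,3) = 56; favorable C(3,3) = 1; P = 1/56; answer 1/56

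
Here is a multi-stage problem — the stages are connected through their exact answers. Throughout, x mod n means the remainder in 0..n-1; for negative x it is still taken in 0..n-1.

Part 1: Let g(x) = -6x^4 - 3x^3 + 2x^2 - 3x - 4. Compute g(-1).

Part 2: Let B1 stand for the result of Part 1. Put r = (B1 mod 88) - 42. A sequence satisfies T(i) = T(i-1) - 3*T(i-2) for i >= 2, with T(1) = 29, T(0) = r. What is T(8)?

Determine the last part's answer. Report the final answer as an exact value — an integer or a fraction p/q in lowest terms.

Part 1: -6*(-1)^4 - 3*(-1)^3 + 2*(-1)^2 - 3*(-1)^1 - 4 = (-6) + (3) + (2) + (3) + (-4) = -2; answer -2
Part 2: B1 = -2; r = 44; T(2) = 1*(29) - 3*(44) = -103; iterating: T(2)=-103, T(3)=-190, T(4)=119, T(5)=689, T(6)=332, T(7)=-1735, T(8)=-2731; answer -2731

-2731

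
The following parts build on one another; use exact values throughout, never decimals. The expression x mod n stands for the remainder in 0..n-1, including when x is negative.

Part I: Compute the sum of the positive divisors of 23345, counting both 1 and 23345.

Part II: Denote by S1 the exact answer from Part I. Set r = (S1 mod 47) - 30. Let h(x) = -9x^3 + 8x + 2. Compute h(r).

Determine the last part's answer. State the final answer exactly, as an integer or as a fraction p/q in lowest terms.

30257

Part I: 23345 = 5 * 7 * 23 * 29; sigma = (1 + 5) * (1 + 7) * (1 + 23) * (1 + 29) = 6 * 8 * 24 * 30 = 34560; answer 34560
Part II: S1 = 34560; r = -15; -9*(-15)^3 + 8*(-15)^1 + 2 = (30375) + (-120) + (2) = 30257; answer 30257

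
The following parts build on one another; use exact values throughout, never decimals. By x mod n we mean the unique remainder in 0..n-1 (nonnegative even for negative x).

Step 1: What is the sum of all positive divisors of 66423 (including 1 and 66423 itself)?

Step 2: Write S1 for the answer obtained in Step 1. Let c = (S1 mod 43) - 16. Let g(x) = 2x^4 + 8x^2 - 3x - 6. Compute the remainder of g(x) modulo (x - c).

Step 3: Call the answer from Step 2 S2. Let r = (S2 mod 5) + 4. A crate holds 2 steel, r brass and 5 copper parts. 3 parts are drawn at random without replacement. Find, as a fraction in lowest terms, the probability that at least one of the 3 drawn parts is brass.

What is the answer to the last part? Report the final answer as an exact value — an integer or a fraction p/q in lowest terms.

12/13

Step 1: 66423 = 3 * 7 * 3163; sigma = (1 + 3) * (1 + 7) * (1 + 3163) = 4 * 8 * 3164 = 101248; answer 101248
Step 2: S1 = 101248; c = 10; remainder = value at the root: 2*(10)^4 + 8*(10)^2 - 3*(10)^1 - 6 = (20000) + (800) + (-30) + (-6) = 20764; answer 20764
Step 3: S2 = 20764; r = 8; total draws C(15,3) = 455; complement C(7,3) = 35; favorable 455 - 35 = 420; P = 12/13; answer 12/13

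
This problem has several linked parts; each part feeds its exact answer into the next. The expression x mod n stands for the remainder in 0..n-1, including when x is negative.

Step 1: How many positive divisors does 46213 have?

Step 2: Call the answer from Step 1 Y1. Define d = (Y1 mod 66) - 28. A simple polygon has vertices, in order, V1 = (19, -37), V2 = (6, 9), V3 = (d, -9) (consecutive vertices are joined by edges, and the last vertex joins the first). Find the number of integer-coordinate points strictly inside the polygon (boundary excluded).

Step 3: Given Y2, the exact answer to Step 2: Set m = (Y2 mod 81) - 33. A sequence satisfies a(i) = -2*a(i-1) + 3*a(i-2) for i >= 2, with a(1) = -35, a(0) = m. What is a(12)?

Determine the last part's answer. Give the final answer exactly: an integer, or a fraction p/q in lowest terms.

Step 1: 46213 = 37 * 1249; number of divisors = (1+1) * (1+1) = 4; answer 4
Step 2: Y1 = 4; d = -24; cross terms: (19*9 - 6*-37)=393, (6*-9 - -24*9)=162, (-24*-37 - 19*-9)=1059; twice the area = |1614| = 1614; area = 807; boundary points = 1 + 6 + 1 = 8; strictly interior points = area - boundary/2 + 1 = 804; answer 804
Step 3: Y2 = 804; m = 42; a(2) = -2*(-35) + 3*(42) = 196; iterating: a(2)=196, a(3)=-497, a(4)=1582, a(5)=-4655, a(6)=14056, a(7)=-42077, a(8)=126322, a(9)=-378875, a(10)=1136716, a(11)=-3410057, a(12)=10230262; answer 10230262

10230262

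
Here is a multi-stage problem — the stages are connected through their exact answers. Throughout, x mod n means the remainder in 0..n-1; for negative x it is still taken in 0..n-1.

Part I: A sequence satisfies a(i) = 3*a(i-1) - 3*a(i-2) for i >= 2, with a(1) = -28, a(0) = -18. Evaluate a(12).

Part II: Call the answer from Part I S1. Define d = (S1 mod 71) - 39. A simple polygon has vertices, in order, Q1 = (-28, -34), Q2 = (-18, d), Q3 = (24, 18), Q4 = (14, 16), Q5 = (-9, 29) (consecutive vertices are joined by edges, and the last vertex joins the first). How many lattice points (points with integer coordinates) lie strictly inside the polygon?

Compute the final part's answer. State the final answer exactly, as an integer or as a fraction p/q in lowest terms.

1105

Part I: a(2) = 3*(-28) - 3*(-18) = -30; iterating: a(2)=-30, a(3)=-6, a(4)=72, a(5)=234, a(6)=486, a(7)=756, a(8)=810, a(9)=162, a(10)=-1944, a(11)=-6318, a(12)=-13122; answer -13122
Part II: S1 = -13122; d = -26; cross terms: (-28*-26 - -18*-34)=116, (-18*18 - 24*-26)=300, (24*16 - 14*18)=132, (14*29 - -9*16)=550, (-9*-34 - -28*29)=1118; twice the area = |2216| = 2216; area = 1108; boundary points = 2 + 2 + 2 + 1 + 1 = 8; strictly interior points = area - boundary/2 + 1 = 1105; answer 1105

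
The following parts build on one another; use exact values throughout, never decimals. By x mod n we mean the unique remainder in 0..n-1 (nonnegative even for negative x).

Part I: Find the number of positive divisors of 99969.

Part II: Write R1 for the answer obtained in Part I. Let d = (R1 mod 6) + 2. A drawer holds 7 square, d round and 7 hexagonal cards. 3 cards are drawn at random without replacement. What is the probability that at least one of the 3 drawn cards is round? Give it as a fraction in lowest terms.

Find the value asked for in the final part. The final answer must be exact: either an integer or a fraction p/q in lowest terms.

113/204

Part I: 99969 = 3 * 47 * 709; number of divisors = (1+1) * (1+1) * (1+1) = 8; answer 8
Part II: R1 = 8; d = 4; total draws C(18,3) = 816; complement C(14,3) = 364; favorable 816 - 364 = 452; P = 113/204; answer 113/204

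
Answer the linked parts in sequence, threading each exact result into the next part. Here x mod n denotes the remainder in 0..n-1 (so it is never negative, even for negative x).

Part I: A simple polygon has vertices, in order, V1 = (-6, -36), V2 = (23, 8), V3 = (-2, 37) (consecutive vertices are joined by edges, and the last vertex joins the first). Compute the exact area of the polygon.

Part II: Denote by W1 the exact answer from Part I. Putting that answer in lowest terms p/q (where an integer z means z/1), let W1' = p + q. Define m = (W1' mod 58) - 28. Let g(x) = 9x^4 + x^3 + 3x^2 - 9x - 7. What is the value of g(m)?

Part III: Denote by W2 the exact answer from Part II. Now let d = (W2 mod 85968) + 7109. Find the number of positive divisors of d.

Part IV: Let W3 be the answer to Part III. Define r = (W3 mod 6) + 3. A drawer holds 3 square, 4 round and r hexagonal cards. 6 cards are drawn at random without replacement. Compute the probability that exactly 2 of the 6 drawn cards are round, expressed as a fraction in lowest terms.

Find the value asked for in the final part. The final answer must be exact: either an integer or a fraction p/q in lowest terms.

Part I: cross terms: (-6*8 - 23*-36)=780, (23*37 - -2*8)=867, (-2*-36 - -6*37)=294; twice the area = |1941| = 1941; area = 1941/2; answer 1941/2
Part II: W1 = 1941/2; threaded value p + q = 1943; m = 1; 9*(1)^4 + 1*(1)^3 + 3*(1)^2 - 9*(1)^1 - 7 = (9) + (1) + (3) + (-9) + (-7) = -3; answer -3
Part III: W2 = -3; d = 93074; 93074 = 2 * 173 * 269; number of divisors = (1+1) * (1+1) * (1+1) = 8; answer 8
Part IV: W3 = 8; r = 5; total draws C(12,6) = 924; favorable C(4,2)*C(8,4) = 420; P = 5/11; answer 5/11

5/11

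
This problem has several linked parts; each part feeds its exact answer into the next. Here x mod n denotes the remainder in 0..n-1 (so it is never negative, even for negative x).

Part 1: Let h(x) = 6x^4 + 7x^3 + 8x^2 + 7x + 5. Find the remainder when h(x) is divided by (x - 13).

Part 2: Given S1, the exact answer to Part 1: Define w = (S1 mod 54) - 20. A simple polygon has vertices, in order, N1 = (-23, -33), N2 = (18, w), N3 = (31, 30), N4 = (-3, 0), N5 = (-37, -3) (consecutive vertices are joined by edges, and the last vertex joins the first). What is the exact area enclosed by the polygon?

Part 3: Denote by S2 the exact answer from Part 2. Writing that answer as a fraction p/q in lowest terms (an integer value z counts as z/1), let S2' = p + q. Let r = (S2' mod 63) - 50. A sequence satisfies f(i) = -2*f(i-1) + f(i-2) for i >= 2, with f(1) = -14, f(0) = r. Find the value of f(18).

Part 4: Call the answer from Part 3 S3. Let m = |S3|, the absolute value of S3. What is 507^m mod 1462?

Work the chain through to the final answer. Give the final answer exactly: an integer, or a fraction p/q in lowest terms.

1383

Part 1: remainder = value at the root: 6*(13)^4 + 7*(13)^3 + 8*(13)^2 + 7*(13)^1 + 5 = (171366) + (15379) + (1352) + (91) + (5) = 188193; answer 188193
Part 2: S1 = 188193; w = -17; cross terms: (-23*-17 - 18*-33)=985, (18*30 - 31*-17)=1067, (31*0 - -3*30)=90, (-3*-3 - -37*0)=9, (-37*-33 - -23*-3)=1152; twice the area = |3303| = 3303; area = 3303/2; answer 3303/2
Part 3: S2 = 3303/2; threaded value p + q = 3305; r = -21; f(2) = -2*(-14) + 1*(-21) = 7; iterating: f(2)=7, f(3)=-28, f(4)=63, f(5)=-154, f(6)=371, f(7)=-896, f(8)=2163, f(9)=-5222, f(10)=12607, f(11)=-30436, f(12)=73479, f(13)=-177394, f(14)=428267, f(15)=-1033928, f(16)=2496123, f(17)=-6026174, f(18)=14548471; answer 14548471
Part 4: S3 = 14548471; m = 14548471; squarings mod 1462: 507^1=507, 507^2=1199, 507^4=455, 507^8=883, 507^16=443, 507^32=341, 507^64=783, 507^128=511, 507^256=885, 507^512=1055, 507^1024=443, 507^2048=341, 507^4096=783, 507^8192=511, 507^16384=885, 507^32768=1055, 507^65536=443, 507^131072=341, 507^262144=783, 507^524288=511, 507^1048576=885, 507^2097152=1055, 507^4194304=443, 507^8388608=341; 507^14548471 = 507^1 * 507^2 * 507^4 * 507^16 * 507^32 * 507^64 * 507^128 * 507^256 * 507^1024 * 507^2048 * 507^4096 * 507^8192 * 507^16384 * 507^32768 * 507^65536 * 507^262144 * 507^524288 * 507^1048576 * 507^4194304 * 507^8388608 = 1383 (mod 1462); answer 1383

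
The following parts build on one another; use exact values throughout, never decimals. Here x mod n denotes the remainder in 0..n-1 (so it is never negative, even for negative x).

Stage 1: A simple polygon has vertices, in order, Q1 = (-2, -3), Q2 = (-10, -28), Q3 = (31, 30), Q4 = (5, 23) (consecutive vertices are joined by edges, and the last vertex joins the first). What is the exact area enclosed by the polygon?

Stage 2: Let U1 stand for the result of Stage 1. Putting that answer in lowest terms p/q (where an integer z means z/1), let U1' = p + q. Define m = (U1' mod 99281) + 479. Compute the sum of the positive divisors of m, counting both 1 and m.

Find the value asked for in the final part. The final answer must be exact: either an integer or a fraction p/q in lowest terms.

Stage 1: cross terms: (-2*-28 - -10*-3)=26, (-10*30 - 31*-28)=568, (31*23 - 5*30)=563, (5*-3 - -2*23)=31; twice the area = |1188| = 1188; area = 594; answer 594
Stage 2: U1 = 594; threaded value p + q = 595; m = 1074; 1074 = 2 * 3 * 179; sigma = (1 + 2) * (1 + 3) * (1 + 179) = 3 * 4 * 180 = 2160; answer 2160

2160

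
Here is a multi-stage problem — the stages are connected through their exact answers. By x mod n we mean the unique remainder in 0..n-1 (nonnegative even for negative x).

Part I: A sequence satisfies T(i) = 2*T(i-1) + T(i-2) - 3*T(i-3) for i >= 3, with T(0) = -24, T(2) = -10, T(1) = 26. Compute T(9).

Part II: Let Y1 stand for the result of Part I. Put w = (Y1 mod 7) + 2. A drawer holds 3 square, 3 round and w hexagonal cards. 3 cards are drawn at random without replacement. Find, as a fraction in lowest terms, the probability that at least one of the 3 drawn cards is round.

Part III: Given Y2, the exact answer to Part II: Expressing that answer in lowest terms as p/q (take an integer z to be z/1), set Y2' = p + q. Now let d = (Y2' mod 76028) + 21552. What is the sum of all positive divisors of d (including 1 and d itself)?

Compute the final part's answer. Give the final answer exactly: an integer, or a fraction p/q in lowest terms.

Part I: T(3) = 2*(-10) + 1*(26) - 3*(-24) = 78; iterating: T(3)=78, T(4)=68, T(5)=244, T(6)=322, T(7)=684, T(8)=958, T(9)=1634; answer 1634
Part II: Y1 = 1634; w = 5; total draws C(11,3) = 165; complement C(8,3) = 56; favorable 165 - 56 = 109; P = 109/165; answer 109/165
Part III: Y2 = 109/165; threaded value p + q = 274; d = 21826; 21826 = 2 * 7 * 1559; sigma = (1 + 2) * (1 + 7) * (1 + 1559) = 3 * 8 * 1560 = 37440; answer 37440

37440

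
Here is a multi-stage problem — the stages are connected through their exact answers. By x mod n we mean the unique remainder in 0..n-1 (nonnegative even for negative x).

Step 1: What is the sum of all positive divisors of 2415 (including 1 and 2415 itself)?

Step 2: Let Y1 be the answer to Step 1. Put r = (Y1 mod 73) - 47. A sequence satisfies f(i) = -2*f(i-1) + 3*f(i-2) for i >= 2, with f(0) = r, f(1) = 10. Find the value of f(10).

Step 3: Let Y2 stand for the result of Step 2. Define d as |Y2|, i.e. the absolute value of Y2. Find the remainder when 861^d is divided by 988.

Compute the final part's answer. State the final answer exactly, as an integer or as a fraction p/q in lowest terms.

Step 1: 2415 = 3 * 5 * 7 * 23; sigma = (1 + 3) * (1 + 5) * (1 + 7) * (1 + 23) = 4 * 6 * 8 * 24 = 4608; answer 4608
Step 2: Y1 = 4608; r = -38; f(2) = -2*(10) + 3*(-38) = -134; iterating: f(2)=-134, f(3)=298, f(4)=-998, f(5)=2890, f(6)=-8774, f(7)=26218, f(8)=-78758, f(9)=236170, f(10)=-708614; answer -708614
Step 3: Y2 = -708614; d = 708614; squarings mod 988: 861^1=861, 861^2=321, 861^4=289, 861^8=529, 861^16=237, 861^32=841, 861^64=861, 861^128=321, 861^256=289, 861^512=529, 861^1024=237, 861^2048=841, 861^4096=861, 861^8192=321, 861^16384=289, 861^32768=529, 861^65536=237, 861^131072=841, 861^262144=861, 861^524288=321; 861^708614 = 861^2 * 861^4 * 861^4096 * 861^16384 * 861^32768 * 861^131072 * 861^524288 = 529 (mod 988); answer 529

529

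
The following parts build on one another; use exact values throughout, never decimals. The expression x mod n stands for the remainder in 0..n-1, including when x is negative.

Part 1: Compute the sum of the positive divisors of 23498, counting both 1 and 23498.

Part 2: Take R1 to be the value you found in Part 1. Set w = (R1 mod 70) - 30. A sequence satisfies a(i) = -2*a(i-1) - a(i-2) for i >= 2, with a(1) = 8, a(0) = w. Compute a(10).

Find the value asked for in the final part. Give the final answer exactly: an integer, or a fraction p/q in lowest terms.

100

Part 1: 23498 = 2 * 31 * 379; sigma = (1 + 2) * (1 + 31) * (1 + 379) = 3 * 32 * 380 = 36480; answer 36480
Part 2: R1 = 36480; w = -20; a(2) = -2*(8) - 1*(-20) = 4; iterating: a(2)=4, a(3)=-16, a(4)=28, a(5)=-40, a(6)=52, a(7)=-64, a(8)=76, a(9)=-88, a(10)=100; answer 100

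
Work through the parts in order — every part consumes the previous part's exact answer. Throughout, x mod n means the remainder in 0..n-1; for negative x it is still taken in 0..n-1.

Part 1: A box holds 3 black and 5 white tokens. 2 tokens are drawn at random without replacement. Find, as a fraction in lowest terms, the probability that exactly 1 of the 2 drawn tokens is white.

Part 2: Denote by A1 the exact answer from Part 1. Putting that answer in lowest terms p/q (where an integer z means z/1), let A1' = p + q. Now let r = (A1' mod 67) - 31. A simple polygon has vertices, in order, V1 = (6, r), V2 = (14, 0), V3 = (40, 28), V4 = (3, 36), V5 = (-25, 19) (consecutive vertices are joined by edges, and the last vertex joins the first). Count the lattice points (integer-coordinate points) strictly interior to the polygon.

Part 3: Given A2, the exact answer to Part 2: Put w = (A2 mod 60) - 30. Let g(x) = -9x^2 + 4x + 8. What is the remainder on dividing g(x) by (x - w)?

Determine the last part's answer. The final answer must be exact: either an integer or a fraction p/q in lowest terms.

-536

Part 1: total draws C(8,2) = 28; favorable C(5,1)*C(3,1) = 15; P = 15/28; answer 15/28
Part 2: A1 = 15/28; threaded value p + q = 43; r = 12; cross terms: (6*0 - 14*12)=-168, (14*28 - 40*0)=392, (40*36 - 3*28)=1356, (3*19 - -25*36)=957, (-25*12 - 6*19)=-414; twice the area = |2123| = 2123; area = 2123/2; boundary points = 4 + 2 + 1 + 1 + 1 = 9; strictly interior points = area - boundary/2 + 1 = 1058; answer 1058
Part 3: A2 = 1058; w = 8; remainder = value at the root: -9*(8)^2 + 4*(8)^1 + 8 = (-576) + (32) + (8) = -536; answer -536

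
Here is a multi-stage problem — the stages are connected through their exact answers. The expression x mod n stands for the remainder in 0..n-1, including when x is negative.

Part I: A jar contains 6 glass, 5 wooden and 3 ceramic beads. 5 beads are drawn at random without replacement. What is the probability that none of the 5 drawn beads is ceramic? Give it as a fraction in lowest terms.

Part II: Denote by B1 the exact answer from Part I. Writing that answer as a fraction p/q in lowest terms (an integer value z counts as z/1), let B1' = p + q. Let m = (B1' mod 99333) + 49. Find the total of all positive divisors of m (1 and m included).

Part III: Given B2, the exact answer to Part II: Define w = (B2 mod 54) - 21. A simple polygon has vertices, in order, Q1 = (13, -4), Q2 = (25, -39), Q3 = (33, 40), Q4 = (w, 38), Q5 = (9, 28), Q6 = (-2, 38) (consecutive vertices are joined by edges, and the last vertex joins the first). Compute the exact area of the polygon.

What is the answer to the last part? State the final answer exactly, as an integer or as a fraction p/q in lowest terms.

Part I: total draws C(14,5) = 2002; favorable C(11,5) = 462; P = 3/13; answer 3/13
Part II: B1 = 3/13; threaded value p + q = 16; m = 65; 65 = 5 * 13; sigma = (1 + 5) * (1 + 13) = 6 * 14 = 84; answer 84
Part III: B2 = 84; w = 9; cross terms: (13*-39 - 25*-4)=-407, (25*40 - 33*-39)=2287, (33*38 - 9*40)=894, (9*28 - 9*38)=-90, (9*38 - -2*28)=398, (-2*-4 - 13*38)=-486; twice the area = |2596| = 2596; area = 1298; answer 1298

1298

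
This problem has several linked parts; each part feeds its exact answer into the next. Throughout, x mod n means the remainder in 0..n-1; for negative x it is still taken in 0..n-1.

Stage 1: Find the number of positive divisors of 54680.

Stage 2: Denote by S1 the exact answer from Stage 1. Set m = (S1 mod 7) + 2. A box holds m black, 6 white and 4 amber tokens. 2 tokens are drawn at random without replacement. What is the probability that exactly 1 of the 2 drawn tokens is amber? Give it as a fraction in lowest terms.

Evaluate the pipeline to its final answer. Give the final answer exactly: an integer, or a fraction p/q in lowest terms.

Stage 1: 54680 = 2^3 * 5 * 1367; number of divisors = (3+1) * (1+1) * (1+1) = 16; answer 16
Stage 2: S1 = 16; m = 4; total draws C(14,2) = 91; favorable C(4,1)*C(10,1) = 40; P = 40/91; answer 40/91

40/91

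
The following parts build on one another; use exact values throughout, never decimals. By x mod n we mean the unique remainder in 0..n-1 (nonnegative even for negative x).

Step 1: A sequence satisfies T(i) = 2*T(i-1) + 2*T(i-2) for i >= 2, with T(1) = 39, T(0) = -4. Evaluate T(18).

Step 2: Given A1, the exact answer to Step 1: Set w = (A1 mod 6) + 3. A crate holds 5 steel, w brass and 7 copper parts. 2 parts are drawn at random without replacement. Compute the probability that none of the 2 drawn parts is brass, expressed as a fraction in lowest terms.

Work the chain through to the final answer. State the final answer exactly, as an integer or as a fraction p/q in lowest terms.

Step 1: T(2) = 2*(39) + 2*(-4) = 70; iterating: T(2)=70, T(3)=218, T(4)=576, T(5)=1588, T(6)=4328, T(7)=11832, T(8)=32320, T(9)=88304, T(10)=241248, T(11)=659104, T(12)=1800704, T(13)=4919616, T(14)=13440640, T(15)=36720512, T(16)=100322304, T(17)=274085632, T(18)=748815872; answer 748815872
Step 2: A1 = 748815872; w = 5; total draws C(17,2) = 136; favorable C(12,2) = 66; P = 33/68; answer 33/68

33/68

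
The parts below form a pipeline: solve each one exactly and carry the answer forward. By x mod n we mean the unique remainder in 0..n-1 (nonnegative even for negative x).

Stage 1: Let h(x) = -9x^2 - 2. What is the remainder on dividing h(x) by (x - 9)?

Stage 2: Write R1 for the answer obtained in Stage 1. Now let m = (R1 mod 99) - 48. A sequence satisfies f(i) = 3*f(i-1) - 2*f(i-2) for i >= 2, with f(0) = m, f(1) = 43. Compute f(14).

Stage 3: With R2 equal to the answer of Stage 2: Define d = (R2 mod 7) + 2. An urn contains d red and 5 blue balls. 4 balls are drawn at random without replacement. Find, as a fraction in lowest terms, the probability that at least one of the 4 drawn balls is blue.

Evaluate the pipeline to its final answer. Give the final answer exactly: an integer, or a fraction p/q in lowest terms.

92/99

Stage 1: remainder = value at the root: -9*(9)^2 - 2 = (-729) + (-2) = -731; answer -731
Stage 2: R1 = -731; m = 13; f(2) = 3*(43) - 2*(13) = 103; iterating: f(2)=103, f(3)=223, f(4)=463, f(5)=943, f(6)=1903, f(7)=3823, f(8)=7663, f(9)=15343, f(10)=30703, f(11)=61423, f(12)=122863, f(13)=245743, f(14)=491503; answer 491503
Stage 3: R2 = 491503; d = 7; total draws C(12,4) = 495; complement C(7,4) = 35; favorable 495 - 35 = 460; P = 92/99; answer 92/99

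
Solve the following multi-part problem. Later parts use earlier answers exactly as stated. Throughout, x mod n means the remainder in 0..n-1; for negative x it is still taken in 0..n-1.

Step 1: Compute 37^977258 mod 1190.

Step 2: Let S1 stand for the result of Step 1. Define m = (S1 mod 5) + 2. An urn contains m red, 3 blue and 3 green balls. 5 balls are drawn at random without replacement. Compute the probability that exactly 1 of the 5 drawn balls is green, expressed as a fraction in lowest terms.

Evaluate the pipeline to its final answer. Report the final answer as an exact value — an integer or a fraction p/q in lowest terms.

Step 1: squarings mod 1190: 37^1=37, 37^2=179, 37^4=1101, 37^8=781, 37^16=681, 37^32=851, 37^64=681, 37^128=851, 37^256=681, 37^512=851, 37^1024=681, 37^2048=851, 37^4096=681, 37^8192=851, 37^16384=681, 37^32768=851, 37^65536=681, 37^131072=851, 37^262144=681, 37^524288=851; 37^977258 = 37^2 * 37^8 * 37^32 * 37^64 * 37^256 * 37^2048 * 37^8192 * 37^16384 * 37^32768 * 37^131072 * 37^262144 * 37^524288 = 739 (mod 1190); answer 739
Step 2: S1 = 739; m = 6; total draws C(12,5) = 792; favorable C(3,1)*C(9,4) = 378; P = 21/44; answer 21/44

21/44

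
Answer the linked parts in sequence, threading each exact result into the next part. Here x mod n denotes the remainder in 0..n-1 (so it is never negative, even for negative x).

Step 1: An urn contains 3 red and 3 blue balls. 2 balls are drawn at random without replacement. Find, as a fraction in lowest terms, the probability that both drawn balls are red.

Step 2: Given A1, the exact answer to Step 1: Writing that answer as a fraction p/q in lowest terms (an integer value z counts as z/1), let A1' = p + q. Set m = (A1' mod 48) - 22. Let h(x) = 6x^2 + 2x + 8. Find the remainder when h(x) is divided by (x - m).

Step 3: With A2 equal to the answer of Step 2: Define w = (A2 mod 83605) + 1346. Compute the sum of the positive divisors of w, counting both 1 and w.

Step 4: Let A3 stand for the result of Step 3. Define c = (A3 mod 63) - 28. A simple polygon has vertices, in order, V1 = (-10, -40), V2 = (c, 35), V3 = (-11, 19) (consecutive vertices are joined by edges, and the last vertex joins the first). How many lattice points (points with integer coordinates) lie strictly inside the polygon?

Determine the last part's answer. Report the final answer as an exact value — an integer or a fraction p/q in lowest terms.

Step 1: total draws C(6,2) = 15; favorable C(3,2) = 3; P = 1/5; answer 1/5
Step 2: A1 = 1/5; threaded value p + q = 6; m = -16; remainder = value at the root: 6*(-16)^2 + 2*(-16)^1 + 8 = (1536) + (-32) + (8) = 1512; answer 1512
Step 3: A2 = 1512; w = 2858; 2858 = 2 * 1429; sigma = (1 + 2) * (1 + 1429) = 3 * 1430 = 4290; answer 4290
Step 4: A3 = 4290; c = -22; cross terms: (-10*35 - -22*-40)=-1230, (-22*19 - -11*35)=-33, (-11*-40 - -10*19)=630; twice the area = |-633| = 633; area = 633/2; boundary points = 3 + 1 + 1 = 5; strictly interior points = area - boundary/2 + 1 = 315; answer 315

315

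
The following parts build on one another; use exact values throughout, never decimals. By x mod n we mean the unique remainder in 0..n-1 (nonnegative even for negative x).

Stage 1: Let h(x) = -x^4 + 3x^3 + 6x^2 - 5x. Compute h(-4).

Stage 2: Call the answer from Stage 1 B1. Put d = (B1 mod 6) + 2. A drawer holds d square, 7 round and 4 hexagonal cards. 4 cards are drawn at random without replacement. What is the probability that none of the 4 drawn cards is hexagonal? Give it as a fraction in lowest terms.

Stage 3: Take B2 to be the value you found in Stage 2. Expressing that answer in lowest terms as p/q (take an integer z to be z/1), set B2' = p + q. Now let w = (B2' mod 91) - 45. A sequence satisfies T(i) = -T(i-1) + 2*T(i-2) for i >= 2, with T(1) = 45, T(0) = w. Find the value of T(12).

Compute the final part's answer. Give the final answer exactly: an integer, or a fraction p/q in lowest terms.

Stage 1: -1*(-4)^4 + 3*(-4)^3 + 6*(-4)^2 - 5*(-4)^1 = (-256) + (-192) + (96) + (20) = -332; answer -332
Stage 2: B1 = -332; d = 6; total draws C(17,4) = 2380; favorable C(13,4) = 715; P = 143/476; answer 143/476
Stage 3: B2 = 143/476; threaded value p + q = 619; w = 28; T(2) = -1*(45) + 2*(28) = 11; iterating: T(2)=11, T(3)=79, T(4)=-57, T(5)=215, T(6)=-329, T(7)=759, T(8)=-1417, T(9)=2935, T(10)=-5769, T(11)=11639, T(12)=-23177; answer -23177

-23177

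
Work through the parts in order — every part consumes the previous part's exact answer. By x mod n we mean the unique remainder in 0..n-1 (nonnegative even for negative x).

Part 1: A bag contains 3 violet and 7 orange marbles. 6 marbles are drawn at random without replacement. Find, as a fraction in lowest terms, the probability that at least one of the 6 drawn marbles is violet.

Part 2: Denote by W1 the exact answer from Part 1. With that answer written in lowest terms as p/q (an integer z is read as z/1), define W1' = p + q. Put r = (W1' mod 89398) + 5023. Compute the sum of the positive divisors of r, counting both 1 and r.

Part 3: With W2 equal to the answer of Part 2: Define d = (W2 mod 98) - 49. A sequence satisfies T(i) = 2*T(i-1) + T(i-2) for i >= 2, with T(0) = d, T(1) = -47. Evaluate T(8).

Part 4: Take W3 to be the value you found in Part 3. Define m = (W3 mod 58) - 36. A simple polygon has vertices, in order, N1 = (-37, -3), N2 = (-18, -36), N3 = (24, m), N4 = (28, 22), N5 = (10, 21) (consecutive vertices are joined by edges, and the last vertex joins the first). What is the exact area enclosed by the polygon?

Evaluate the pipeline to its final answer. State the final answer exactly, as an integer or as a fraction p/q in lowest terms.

4935/2

Part 1: total draws C(10,6) = 210; complement C(7,6) = 7; favorable 210 - 7 = 203; P = 29/30; answer 29/30
Part 2: W1 = 29/30; threaded value p + q = 59; r = 5082; 5082 = 2 * 3 * 7 * 11^2; sigma = (1 + 2) * (1 + 3) * (1 + 7) * (1 + 11 + 121) = 3 * 4 * 8 * 133 = 12768; answer 12768
Part 3: W2 = 12768; d = -21; T(2) = 2*(-47) + 1*(-21) = -115; iterating: T(2)=-115, T(3)=-277, T(4)=-669, T(5)=-1615, T(6)=-3899, T(7)=-9413, T(8)=-22725; answer -22725
Part 4: W3 = -22725; m = -25; cross terms: (-37*-36 - -18*-3)=1278, (-18*-25 - 24*-36)=1314, (24*22 - 28*-25)=1228, (28*21 - 10*22)=368, (10*-3 - -37*21)=747; twice the area = |4935| = 4935; area = 4935/2; answer 4935/2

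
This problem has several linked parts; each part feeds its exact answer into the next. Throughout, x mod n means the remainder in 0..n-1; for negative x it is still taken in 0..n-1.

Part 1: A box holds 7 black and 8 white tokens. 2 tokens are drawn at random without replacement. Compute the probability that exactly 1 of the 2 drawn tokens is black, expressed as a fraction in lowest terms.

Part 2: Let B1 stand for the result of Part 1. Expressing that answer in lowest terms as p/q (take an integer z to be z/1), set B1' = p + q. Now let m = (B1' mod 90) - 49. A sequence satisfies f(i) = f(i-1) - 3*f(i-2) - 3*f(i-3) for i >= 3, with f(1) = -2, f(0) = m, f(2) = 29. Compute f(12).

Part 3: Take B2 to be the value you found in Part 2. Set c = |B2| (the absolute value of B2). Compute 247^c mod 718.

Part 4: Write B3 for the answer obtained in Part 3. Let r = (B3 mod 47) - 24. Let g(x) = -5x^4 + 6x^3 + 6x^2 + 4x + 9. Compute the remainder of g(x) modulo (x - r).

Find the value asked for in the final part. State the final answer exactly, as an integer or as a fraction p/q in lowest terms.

Part 1: total draws C(15,2) = 105; favorable C(7,1)*C(8,1) = 56; P = 8/15; answer 8/15
Part 2: B1 = 8/15; threaded value p + q = 23; m = -26; f(3) = 1*(29) - 3*(-2) - 3*(-26) = 113; iterating: f(3)=113, f(4)=32, f(5)=-394, f(6)=-829, f(7)=257, f(8)=3926, f(9)=5642, f(10)=-6907, f(11)=-35611, f(12)=-31816; answer -31816
Part 3: B2 = -31816; c = 31816; squarings mod 718: 247^1=247, 247^2=697, 247^4=441, 247^8=621, 247^16=75, 247^32=599, 247^64=519, 247^128=111, 247^256=115, 247^512=301, 247^1024=133, 247^2048=457, 247^4096=629, 247^8192=23, 247^16384=529; 247^31816 = 247^8 * 247^64 * 247^1024 * 247^2048 * 247^4096 * 247^8192 * 247^16384 = 495 (mod 718); answer 495
Part 4: B3 = 495; r = 1; remainder = value at the root: -5*(1)^4 + 6*(1)^3 + 6*(1)^2 + 4*(1)^1 + 9 = (-5) + (6) + (6) + (4) + (9) = 20; answer 20

20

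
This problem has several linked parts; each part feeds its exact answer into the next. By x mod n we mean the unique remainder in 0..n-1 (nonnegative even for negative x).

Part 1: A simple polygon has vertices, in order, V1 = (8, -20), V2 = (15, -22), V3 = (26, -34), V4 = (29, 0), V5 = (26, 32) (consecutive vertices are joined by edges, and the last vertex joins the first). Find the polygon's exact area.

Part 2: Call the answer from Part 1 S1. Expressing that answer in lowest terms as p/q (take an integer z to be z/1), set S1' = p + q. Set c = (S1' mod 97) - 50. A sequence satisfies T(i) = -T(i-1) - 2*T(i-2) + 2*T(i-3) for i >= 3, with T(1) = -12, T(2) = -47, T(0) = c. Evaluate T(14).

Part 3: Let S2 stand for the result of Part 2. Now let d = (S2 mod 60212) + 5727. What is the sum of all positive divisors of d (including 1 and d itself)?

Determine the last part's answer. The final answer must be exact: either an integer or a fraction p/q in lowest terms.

Part 1: cross terms: (8*-22 - 15*-20)=124, (15*-34 - 26*-22)=62, (26*0 - 29*-34)=986, (29*32 - 26*0)=928, (26*-20 - 8*32)=-776; twice the area = |1324| = 1324; area = 662; answer 662
Part 2: S1 = 662; threaded value p + q = 663; c = 31; T(3) = -1*(-47) - 2*(-12) + 2*(31) = 133; iterating: T(3)=133, T(4)=-63, T(5)=-297, T(6)=689, T(7)=-221, T(8)=-1751, T(9)=3571, T(10)=-511, T(11)=-10133, T(12)=18297, T(13)=947, T(14)=-57807; answer -57807
Part 3: S2 = -57807; d = 8132; 8132 = 2^2 * 19 * 107; sigma = (1 + 2 + 4) * (1 + 19) * (1 + 107) = 7 * 20 * 108 = 15120; answer 15120

15120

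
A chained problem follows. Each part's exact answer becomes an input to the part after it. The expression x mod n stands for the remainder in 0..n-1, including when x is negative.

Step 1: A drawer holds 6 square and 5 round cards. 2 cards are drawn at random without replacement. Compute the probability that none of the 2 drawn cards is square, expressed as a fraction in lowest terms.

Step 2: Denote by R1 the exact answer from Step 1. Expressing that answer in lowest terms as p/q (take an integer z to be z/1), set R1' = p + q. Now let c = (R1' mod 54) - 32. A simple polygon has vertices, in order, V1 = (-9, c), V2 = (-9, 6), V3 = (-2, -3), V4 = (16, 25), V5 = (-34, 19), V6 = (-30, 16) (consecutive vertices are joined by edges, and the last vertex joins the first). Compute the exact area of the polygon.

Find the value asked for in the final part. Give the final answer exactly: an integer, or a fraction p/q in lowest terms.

Step 1: total draws C(11,2) = 55; favorable C(5,2) = 10; P = 2/11; answer 2/11
Step 2: R1 = 2/11; threaded value p + q = 13; c = -19; cross terms: (-9*6 - -9*-19)=-225, (-9*-3 - -2*6)=39, (-2*25 - 16*-3)=-2, (16*19 - -34*25)=1154, (-34*16 - -30*19)=26, (-30*-19 - -9*16)=714; twice the area = |1706| = 1706; area = 853; answer 853

853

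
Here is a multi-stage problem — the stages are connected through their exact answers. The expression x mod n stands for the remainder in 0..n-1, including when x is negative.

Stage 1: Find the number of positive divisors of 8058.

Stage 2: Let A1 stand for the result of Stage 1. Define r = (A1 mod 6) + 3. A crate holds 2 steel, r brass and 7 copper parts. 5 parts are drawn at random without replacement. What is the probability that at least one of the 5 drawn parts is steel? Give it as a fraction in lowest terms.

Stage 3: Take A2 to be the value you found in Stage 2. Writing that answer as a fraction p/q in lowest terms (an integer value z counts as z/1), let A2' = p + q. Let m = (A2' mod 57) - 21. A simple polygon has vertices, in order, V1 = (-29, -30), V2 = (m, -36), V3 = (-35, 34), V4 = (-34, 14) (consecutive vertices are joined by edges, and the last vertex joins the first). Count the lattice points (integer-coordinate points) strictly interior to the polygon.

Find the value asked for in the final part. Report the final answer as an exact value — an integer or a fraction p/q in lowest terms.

1448

Stage 1: 8058 = 2 * 3 * 17 * 79; number of divisors = (1+1) * (1+1) * (1+1) * (1+1) = 16; answer 16
Stage 2: A1 = 16; r = 7; total draws C(16,5) = 4368; complement C(14,5) = 2002; favorable 4368 - 2002 = 2366; P = 13/24; answer 13/24
Stage 3: A2 = 13/24; threaded value p + q = 37; m = 16; cross terms: (-29*-36 - 16*-30)=1524, (16*34 - -35*-36)=-716, (-35*14 - -34*34)=666, (-34*-30 - -29*14)=1426; twice the area = |2900| = 2900; area = 1450; boundary points = 3 + 1 + 1 + 1 = 6; strictly interior points = area - boundary/2 + 1 = 1448; answer 1448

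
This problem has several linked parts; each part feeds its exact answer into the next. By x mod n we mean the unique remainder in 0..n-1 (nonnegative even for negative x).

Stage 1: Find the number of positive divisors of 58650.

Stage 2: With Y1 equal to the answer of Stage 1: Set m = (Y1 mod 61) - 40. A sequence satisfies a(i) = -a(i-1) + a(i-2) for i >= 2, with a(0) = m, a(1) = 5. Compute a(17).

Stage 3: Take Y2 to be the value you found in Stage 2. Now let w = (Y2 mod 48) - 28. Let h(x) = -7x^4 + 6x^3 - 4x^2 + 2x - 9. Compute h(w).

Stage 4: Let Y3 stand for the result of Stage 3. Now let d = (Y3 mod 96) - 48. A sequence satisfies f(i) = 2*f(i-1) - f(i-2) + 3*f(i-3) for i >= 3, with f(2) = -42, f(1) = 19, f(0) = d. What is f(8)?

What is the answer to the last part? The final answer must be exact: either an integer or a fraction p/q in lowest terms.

981

Stage 1: 58650 = 2 * 3 * 5^2 * 17 * 23; number of divisors = (1+1) * (1+1) * (2+1) * (1+1) * (1+1) = 48; answer 48
Stage 2: Y1 = 48; m = 8; a(2) = -1*(5) + 1*(8) = 3; iterating: a(2)=3, a(3)=2, a(4)=1, a(5)=1, a(6)=0, a(7)=1, a(8)=-1, a(9)=2, a(10)=-3, a(11)=5, a(12)=-8, a(13)=13, a(14)=-21, a(15)=34, a(16)=-55, a(17)=89; answer 89
Stage 3: Y2 = 89; w = 13; -7*(13)^4 + 6*(13)^3 - 4*(13)^2 + 2*(13)^1 - 9 = (-199927) + (13182) + (-676) + (26) + (-9) = -187404; answer -187404
Stage 4: Y3 = -187404; d = 36; f(3) = 2*(-42) - 1*(19) + 3*(36) = 5; iterating: f(3)=5, f(4)=109, f(5)=87, f(6)=80, f(7)=400, f(8)=981; answer 981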